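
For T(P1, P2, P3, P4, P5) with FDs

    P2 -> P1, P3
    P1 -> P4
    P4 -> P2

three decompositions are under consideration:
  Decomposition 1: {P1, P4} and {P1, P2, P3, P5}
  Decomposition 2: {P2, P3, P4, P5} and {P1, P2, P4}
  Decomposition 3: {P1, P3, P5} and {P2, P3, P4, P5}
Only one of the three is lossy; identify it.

Decomposition 1: common = {P1}, closure = {P1, P2, P3, P4} → lossless.
Decomposition 2: common = {P2, P4}, closure = {P1, P2, P3, P4} → lossless.
Decomposition 3: common = {P3, P5}, closure = {P3, P5} → lossy.

Decomposition 3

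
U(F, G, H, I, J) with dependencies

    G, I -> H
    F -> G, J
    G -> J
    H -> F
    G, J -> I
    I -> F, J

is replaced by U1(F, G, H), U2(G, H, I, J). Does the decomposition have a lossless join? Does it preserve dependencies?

Lossless test: (G, H)⁺ = {F, G, H, I, J}, which contains all of one fragment — lossless.
Dependency preservation: F → G, J; I → F, J are not contained in any single fragment, but the restricted closure of each left-hand side across the fragments still reaches the right-hand side; the remaining FDs each lie inside some fragment. All dependencies are preserved.

lossless and dependency-preserving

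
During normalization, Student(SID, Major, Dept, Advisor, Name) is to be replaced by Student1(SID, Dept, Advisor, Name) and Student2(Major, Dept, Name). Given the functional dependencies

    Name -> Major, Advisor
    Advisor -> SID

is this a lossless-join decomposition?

Yes

Common attributes: Student1 ∩ Student2 = {Dept, Name}.
Closure of {Dept, Name}: Name → Major, Advisor applies, adding Major, Advisor; Advisor → SID applies, adding SID. So (Dept, Name)⁺ = {SID, Major, Dept, Advisor, Name}.
This closure contains every attribute of Student1, so Student1 ∩ Student2 → Student1. The join is lossless.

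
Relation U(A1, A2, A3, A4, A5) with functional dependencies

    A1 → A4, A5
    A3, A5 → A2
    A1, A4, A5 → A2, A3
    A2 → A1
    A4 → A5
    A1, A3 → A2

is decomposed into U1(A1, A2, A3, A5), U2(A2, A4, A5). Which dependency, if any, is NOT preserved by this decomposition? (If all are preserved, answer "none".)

A1 → A4, A5: restricted closure across fragments reaches A4, A5.
A3, A5 → A2 lies within U1.
A1, A4, A5 → A2, A3: restricted closure across fragments reaches A2, A3.
A2 → A1 lies within U1.
A4 → A5 lies within U2.
A1, A3 → A2 lies within U1.
Every dependency is enforceable on the fragments, so the decomposition is dependency-preserving.

none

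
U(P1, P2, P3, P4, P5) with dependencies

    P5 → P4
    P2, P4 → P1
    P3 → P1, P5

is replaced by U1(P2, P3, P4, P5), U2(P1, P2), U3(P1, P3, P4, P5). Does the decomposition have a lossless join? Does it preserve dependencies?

lossless but not dependency-preserving

Lossless test (chase): Rows 1 and 3 agree on P3; apply P3→P1, P5 and equate their P1, P5 entries. Row 1 is now all distinguished symbols — the join is lossless.
Dependency preservation: the restricted closure of {P2, P4} across the fragments never reaches {P1}, so P2, P4 → P1 cannot be enforced without a join — not preserved.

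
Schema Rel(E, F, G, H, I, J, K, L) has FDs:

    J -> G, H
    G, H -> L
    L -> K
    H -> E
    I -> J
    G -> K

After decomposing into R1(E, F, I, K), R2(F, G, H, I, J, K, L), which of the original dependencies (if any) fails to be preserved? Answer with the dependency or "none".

Check H → E: no single fragment contains all of {E, H}, and the restricted closure of {H} across the fragments never reaches {E}.
J → G, H is preserved.
G, H → L is preserved.
L → K is preserved.
I → J is preserved.
G → K is preserved.

H -> E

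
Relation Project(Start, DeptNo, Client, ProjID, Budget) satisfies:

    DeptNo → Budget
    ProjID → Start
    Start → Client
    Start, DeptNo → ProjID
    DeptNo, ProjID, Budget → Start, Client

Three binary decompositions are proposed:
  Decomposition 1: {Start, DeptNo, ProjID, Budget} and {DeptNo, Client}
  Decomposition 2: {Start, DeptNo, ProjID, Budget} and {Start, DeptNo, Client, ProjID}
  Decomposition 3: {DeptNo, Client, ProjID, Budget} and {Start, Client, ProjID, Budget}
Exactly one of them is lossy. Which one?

Decomposition 1

Decomposition 1: common = {DeptNo}, closure = {DeptNo, Budget} → lossy.
Decomposition 2: common = {Start, DeptNo, ProjID}, closure = {Start, DeptNo, Client, ProjID, Budget} → lossless.
Decomposition 3: common = {Client, ProjID, Budget}, closure = {Start, Client, ProjID, Budget} → lossless.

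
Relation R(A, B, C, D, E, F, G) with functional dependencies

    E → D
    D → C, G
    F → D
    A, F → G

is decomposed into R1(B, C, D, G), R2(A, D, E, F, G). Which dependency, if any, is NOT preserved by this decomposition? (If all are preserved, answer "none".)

E → D lies within R2.
D → C, G lies within R1.
F → D lies within R2.
A, F → G lies within R2.
Every dependency is enforceable on the fragments, so the decomposition is dependency-preserving.

none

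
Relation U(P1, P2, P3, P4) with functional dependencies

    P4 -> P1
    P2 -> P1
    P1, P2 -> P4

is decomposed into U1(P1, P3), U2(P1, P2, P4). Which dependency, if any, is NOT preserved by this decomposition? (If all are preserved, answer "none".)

none

P4 → P1 lies within U2.
P2 → P1 lies within U2.
P1, P2 → P4 lies within U2.
Every dependency is enforceable on the fragments, so the decomposition is dependency-preserving.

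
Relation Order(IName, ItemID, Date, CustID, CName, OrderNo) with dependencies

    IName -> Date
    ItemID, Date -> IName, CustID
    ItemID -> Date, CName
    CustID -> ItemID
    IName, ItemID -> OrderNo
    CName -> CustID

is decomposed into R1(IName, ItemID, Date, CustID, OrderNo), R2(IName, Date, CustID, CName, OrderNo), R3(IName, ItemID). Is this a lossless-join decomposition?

Chase test. Columns are IName, ItemID, Date, CustID, CName, OrderNo; row i has aⱼ where attribute j ∈ Ri, else bᵢⱼ.
Initial tableau (one row per fragment):
  row 1: a1 a2 a3 a4 b15 a6
  row 2: a1 b22 a3 a4 a5 a6
  row 3: a1 a2 b33 b34 b35 b36
Rows 1 and 3 agree on IName; apply IName→Date and equate their Date entries.
Rows 1 and 3 agree on ItemID, Date; apply ItemID, Date→IName, CustID and equate their IName, CustID entries.
Rows 1 and 3 agree on ItemID; apply ItemID→Date, CName and equate their Date, CName entries.
Rows 1 and 2 agree on CustID; apply CustID→ItemID and equate their ItemID entries.
Rows 1 and 3 agree on IName, ItemID; apply IName, ItemID→OrderNo and equate their OrderNo entries.
Rows 1 and 2 agree on ItemID; apply ItemID→Date, CName and equate their Date, CName entries.
Row 1 is now all distinguished symbols — the join is lossless.

Yes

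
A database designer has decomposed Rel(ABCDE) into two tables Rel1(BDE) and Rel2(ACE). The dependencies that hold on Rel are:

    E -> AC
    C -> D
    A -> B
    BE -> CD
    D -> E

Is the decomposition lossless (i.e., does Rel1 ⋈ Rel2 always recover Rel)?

Yes

Common attributes: Rel1 ∩ Rel2 = {E}.
Closure of {E}: E → AC applies, adding AC; C → D applies, adding D; A → B applies, adding B. So (E)⁺ = {ABCDE}.
This closure contains every attribute of Rel1, so Rel1 ∩ Rel2 → Rel1. The join is lossless.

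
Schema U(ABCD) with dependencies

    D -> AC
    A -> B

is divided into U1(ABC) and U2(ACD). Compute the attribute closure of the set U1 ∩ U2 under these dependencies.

U1 ∩ U2 = {AC}.
A → B applies, adding B
Closure: {ABC}.

ABC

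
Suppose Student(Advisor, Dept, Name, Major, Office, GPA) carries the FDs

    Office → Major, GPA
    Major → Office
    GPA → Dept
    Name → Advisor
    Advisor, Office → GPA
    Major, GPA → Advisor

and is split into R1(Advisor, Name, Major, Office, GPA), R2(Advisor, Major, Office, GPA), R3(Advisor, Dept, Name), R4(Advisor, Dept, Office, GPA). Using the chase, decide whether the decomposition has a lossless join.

Chase test. Columns are Advisor, Dept, Name, Major, Office, GPA; row i has aⱼ where attribute j ∈ Ri, else bᵢⱼ.
Initial tableau (one row per fragment):
  row 1: a1 b12 a3 a4 a5 a6
  row 2: a1 b22 b23 a4 a5 a6
  row 3: a1 a2 a3 b34 b35 b36
  row 4: a1 a2 b43 b44 a5 a6
Rows 1 and 4 agree on Office; apply Office→Major, GPA and equate their Major, GPA entries.
Rows 1 and 2 agree on GPA; apply GPA→Dept and equate their Dept entries.
Rows 1 and 4 agree on GPA; apply GPA→Dept and equate their Dept entries.
Row 1 is now all distinguished symbols — the join is lossless.

Yes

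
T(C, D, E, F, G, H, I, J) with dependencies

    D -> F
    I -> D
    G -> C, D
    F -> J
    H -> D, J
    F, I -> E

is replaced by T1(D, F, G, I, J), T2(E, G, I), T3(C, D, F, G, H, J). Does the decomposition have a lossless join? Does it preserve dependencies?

Lossless test (chase): Rows 1 and 2 agree on I; apply I→D and equate their D entries. Rows 1 and 2 agree on G; apply G→C, D and equate their C, D entries. Rows 1 and 3 agree on G; apply G→C, D and equate their C, D entries. Rows 1 and 2 agree on D; apply D→F and equate their F entries. Rows 1 and 2 agree on F; apply F→J and equate their J entries. Rows 1 and 2 agree on F, I; apply F, I→E and equate their E entries. No row becomes fully distinguished — the join is lossy.
Dependency preservation: F, I → E is not contained in any single fragment, but the restricted closure of its left-hand side across the fragments still reaches the right-hand side; the remaining FDs each lie inside some fragment. All dependencies are preserved.

lossy but dependency-preserving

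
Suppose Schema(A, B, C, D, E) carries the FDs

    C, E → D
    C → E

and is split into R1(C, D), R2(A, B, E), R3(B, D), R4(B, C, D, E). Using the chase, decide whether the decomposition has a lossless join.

No

Chase test. Columns are A, B, C, D, E; row i has aⱼ where attribute j ∈ Ri, else bᵢⱼ.
Initial tableau (one row per fragment):
  row 1: b11 b12 a3 a4 b15
  row 2: a1 a2 b23 b24 a5
  row 3: b31 a2 b33 a4 b35
  row 4: b41 a2 a3 a4 a5
Rows 1 and 4 agree on C; apply C→E and equate their E entries.
No row becomes fully distinguished — the join is lossy.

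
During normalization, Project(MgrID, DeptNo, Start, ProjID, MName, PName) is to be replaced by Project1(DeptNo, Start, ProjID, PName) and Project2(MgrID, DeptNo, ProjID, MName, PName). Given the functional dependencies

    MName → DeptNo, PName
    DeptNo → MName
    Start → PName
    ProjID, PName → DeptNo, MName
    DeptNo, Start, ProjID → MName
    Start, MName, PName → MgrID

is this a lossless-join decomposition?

No

Common attributes: Project1 ∩ Project2 = {DeptNo, ProjID, PName}.
Closure of {DeptNo, ProjID, PName}: DeptNo → MName applies, adding MName. So (DeptNo, ProjID, PName)⁺ = {DeptNo, ProjID, MName, PName}.
The closure contains neither all of Project1 = {DeptNo, Start, ProjID, PName} nor all of Project2 = {MgrID, DeptNo, ProjID, MName, PName}, so the common attributes are not a superkey of either fragment. The join is lossy.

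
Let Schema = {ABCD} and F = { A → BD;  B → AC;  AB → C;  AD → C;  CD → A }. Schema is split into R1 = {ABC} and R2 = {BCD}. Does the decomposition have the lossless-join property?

Yes

Common attributes: R1 ∩ R2 = {BC}.
Closure of {BC}: B → AC applies, adding A; A → BD applies, adding D. So (BC)⁺ = {ABCD}.
This closure contains every attribute of R1, so R1 ∩ R2 → R1. The join is lossless.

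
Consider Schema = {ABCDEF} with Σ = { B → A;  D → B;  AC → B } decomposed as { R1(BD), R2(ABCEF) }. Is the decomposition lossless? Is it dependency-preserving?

Lossless test: (B)⁺ = {AB}, which is a superkey of neither fragment — lossy.
Dependency preservation: every FD's attributes lie within a single fragment, so each can be enforced locally — preserved.

lossy but dependency-preserving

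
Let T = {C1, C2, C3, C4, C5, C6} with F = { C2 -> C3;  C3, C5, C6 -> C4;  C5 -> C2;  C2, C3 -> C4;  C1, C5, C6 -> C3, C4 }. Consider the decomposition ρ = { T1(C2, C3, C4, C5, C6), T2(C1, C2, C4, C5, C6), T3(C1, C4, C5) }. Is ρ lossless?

Yes

Chase test. Columns are C1, C2, C3, C4, C5, C6; row i has aⱼ where attribute j ∈ Ti, else bᵢⱼ.
Initial tableau (one row per fragment):
  row 1: b11 a2 a3 a4 a5 a6
  row 2: a1 a2 b23 a4 a5 a6
  row 3: a1 b32 b33 a4 a5 b36
Rows 1 and 2 agree on C2; apply C2→C3 and equate their C3 entries.
Rows 1 and 3 agree on C5; apply C5→C2 and equate their C2 entries.
Rows 1 and 3 agree on C2; apply C2→C3 and equate their C3 entries.
Row 2 is now all distinguished symbols — the join is lossless.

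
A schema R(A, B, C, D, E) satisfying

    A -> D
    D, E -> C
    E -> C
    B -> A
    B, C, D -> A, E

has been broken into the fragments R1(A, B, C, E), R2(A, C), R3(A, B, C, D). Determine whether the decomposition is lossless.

Yes

Chase test. Columns are A, B, C, D, E; row i has aⱼ where attribute j ∈ Ri, else bᵢⱼ.
Initial tableau (one row per fragment):
  row 1: a1 a2 a3 b14 a5
  row 2: a1 b22 a3 b24 b25
  row 3: a1 a2 a3 a4 b35
Rows 1 and 2 agree on A; apply A→D and equate their D entries.
Rows 1 and 3 agree on A; apply A→D and equate their D entries.
Rows 1 and 3 agree on B, C, D; apply B, C, D→A, E and equate their A, E entries.
Row 1 is now all distinguished symbols — the join is lossless.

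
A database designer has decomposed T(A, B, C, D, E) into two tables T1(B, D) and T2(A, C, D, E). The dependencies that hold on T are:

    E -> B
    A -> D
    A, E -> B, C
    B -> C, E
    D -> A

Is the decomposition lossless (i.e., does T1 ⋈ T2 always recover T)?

No

Common attributes: T1 ∩ T2 = {D}.
Closure of {D}: D → A applies, adding A. So (D)⁺ = {A, D}.
The closure contains neither all of T1 = {B, D} nor all of T2 = {A, C, D, E}, so the common attributes are not a superkey of either fragment. The join is lossy.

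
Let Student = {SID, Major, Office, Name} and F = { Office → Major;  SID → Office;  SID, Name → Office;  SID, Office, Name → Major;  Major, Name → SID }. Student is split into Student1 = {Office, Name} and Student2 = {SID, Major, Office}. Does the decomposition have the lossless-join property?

No

Common attributes: Student1 ∩ Student2 = {Office}.
Closure of {Office}: Office → Major applies, adding Major. So (Office)⁺ = {Major, Office}.
The closure contains neither all of Student1 = {Office, Name} nor all of Student2 = {SID, Major, Office}, so the common attributes are not a superkey of either fragment. The join is lossy.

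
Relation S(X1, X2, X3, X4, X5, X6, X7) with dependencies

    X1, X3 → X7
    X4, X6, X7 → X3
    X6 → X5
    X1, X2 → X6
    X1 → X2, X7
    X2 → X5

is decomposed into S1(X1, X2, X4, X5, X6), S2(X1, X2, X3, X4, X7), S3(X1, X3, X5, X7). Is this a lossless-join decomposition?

Chase test. Columns are X1, X2, X3, X4, X5, X6, X7; row i has aⱼ where attribute j ∈ Si, else bᵢⱼ.
Initial tableau (one row per fragment):
  row 1: a1 a2 b13 a4 a5 a6 b17
  row 2: a1 a2 a3 a4 b25 b26 a7
  row 3: a1 b32 a3 b34 a5 b36 a7
Rows 1 and 2 agree on X1, X2; apply X1, X2→X6 and equate their X6 entries.
Rows 1 and 2 agree on X1; apply X1→X2, X7 and equate their X2, X7 entries.
Rows 1 and 3 agree on X1; apply X1→X2, X7 and equate their X2, X7 entries.
Rows 1 and 2 agree on X2; apply X2→X5 and equate their X5 entries.
Rows 1 and 2 agree on X4, X6, X7; apply X4, X6, X7→X3 and equate their X3 entries.
Rows 1 and 3 agree on X1, X2; apply X1, X2→X6 and equate their X6 entries.
Row 1 is now all distinguished symbols — the join is lossless.

Yes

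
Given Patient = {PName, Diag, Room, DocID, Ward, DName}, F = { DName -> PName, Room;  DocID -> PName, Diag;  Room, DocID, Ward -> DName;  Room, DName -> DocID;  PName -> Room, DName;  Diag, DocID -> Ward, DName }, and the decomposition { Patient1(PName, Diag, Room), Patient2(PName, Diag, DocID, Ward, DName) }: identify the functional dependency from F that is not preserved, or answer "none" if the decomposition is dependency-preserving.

DName → PName, Room: restricted closure across fragments reaches PName, Room.
DocID → PName, Diag lies within Patient2.
Room, DocID, Ward → DName: restricted closure across fragments reaches DName.
Room, DName → DocID: restricted closure across fragments reaches DocID.
PName → Room, DName: restricted closure across fragments reaches Room, DName.
Diag, DocID → Ward, DName lies within Patient2.
Every dependency is enforceable on the fragments, so the decomposition is dependency-preserving.

none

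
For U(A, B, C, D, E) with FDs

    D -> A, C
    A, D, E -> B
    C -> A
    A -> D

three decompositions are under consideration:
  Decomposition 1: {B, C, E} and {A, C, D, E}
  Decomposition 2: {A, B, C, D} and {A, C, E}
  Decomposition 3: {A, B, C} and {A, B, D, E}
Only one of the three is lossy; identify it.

Decomposition 2

Decomposition 1: common = {C, E}, closure = {A, B, C, D, E} → lossless.
Decomposition 2: common = {A, C}, closure = {A, C, D} → lossy.
Decomposition 3: common = {A, B}, closure = {A, B, C, D} → lossless.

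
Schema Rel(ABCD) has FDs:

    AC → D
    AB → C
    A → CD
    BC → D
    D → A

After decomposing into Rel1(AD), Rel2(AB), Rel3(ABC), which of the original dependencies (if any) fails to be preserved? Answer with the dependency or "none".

none

AC → D: restricted closure across fragments reaches D.
AB → C lies within Rel3.
A → CD: restricted closure across fragments reaches CD.
BC → D: restricted closure across fragments reaches D.
D → A lies within Rel1.
Every dependency is enforceable on the fragments, so the decomposition is dependency-preserving.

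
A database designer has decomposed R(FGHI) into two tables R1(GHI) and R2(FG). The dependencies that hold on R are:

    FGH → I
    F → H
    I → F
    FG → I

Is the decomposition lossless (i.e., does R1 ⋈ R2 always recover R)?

Common attributes: R1 ∩ R2 = {G}.
No dependency enlarges {G}, so (G)⁺ = {G}.
The closure contains neither all of R1 = {GHI} nor all of R2 = {FG}, so the common attributes are not a superkey of either fragment. The join is lossy.

No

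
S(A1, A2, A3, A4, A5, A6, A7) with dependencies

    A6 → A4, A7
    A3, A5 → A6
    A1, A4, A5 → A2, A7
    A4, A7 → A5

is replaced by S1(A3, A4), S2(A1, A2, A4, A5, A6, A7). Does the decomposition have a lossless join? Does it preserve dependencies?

Lossless test: (A4)⁺ = {A4}, which is a superkey of neither fragment — lossy.
Dependency preservation: the restricted closure of {A3, A5} across the fragments never reaches {A6}, so A3, A5 → A6 cannot be enforced without a join — not preserved.

lossy and not dependency-preserving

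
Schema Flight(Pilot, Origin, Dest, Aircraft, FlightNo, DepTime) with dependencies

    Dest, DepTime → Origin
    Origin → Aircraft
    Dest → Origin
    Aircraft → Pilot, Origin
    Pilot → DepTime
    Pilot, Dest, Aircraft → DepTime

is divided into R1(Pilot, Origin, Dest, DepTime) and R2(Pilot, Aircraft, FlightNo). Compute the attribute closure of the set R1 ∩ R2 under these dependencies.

R1 ∩ R2 = {Pilot}.
Pilot → DepTime applies, adding DepTime
Closure: {Pilot, DepTime}.

Pilot, DepTime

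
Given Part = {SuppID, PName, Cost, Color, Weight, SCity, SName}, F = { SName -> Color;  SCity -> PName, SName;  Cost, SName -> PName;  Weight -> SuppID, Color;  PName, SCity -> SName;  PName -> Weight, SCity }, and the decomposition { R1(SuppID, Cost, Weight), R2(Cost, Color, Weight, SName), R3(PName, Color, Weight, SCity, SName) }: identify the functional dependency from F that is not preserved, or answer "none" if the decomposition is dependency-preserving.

Cost, SName -> PName

Check Cost, SName → PName: no single fragment contains all of {PName, Cost, SName}, and the restricted closure of {Cost, SName} across the fragments never reaches {PName}.
SName → Color is preserved.
SCity → PName, SName is preserved.
Weight → SuppID, Color is preserved.
PName, SCity → SName is preserved.
PName → Weight, SCity is preserved.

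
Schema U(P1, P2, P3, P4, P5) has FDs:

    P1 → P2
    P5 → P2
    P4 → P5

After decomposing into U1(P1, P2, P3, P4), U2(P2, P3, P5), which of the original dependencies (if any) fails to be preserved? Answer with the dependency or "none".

Check P4 → P5: no single fragment contains all of {P4, P5}, and the restricted closure of {P4} across the fragments never reaches {P5}.
P1 → P2 is preserved.
P5 → P2 is preserved.

P4 → P5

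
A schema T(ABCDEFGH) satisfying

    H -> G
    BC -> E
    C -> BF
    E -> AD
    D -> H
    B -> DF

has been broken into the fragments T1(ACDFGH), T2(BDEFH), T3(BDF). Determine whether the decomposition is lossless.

Chase test. Columns are ABCDEFGH; row i has aⱼ where attribute j ∈ Ti, else bᵢⱼ.
Initial tableau (one row per fragment):
  row 1: a1 b12 a3 a4 b15 a6 a7 a8
  row 2: b21 a2 b23 a4 a5 a6 b27 a8
  row 3: b31 a2 b33 a4 b35 a6 b37 b38
Rows 1 and 2 agree on H; apply H→G and equate their G entries.
Rows 1 and 3 agree on D; apply D→H and equate their H entries.
Rows 1 and 3 agree on H; apply H→G and equate their G entries.
No row becomes fully distinguished — the join is lossy.

No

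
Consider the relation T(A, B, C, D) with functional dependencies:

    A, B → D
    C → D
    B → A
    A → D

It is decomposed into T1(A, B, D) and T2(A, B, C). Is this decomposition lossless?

Common attributes: T1 ∩ T2 = {A, B}.
Closure of {A, B}: A, B → D applies, adding D. So (A, B)⁺ = {A, B, D}.
This closure contains every attribute of T1, so T1 ∩ T2 → T1. The join is lossless.

Yes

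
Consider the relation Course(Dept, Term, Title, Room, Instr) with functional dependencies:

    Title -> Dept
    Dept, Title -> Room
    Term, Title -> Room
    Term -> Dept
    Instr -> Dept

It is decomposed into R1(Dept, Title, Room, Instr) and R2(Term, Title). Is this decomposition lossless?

No

Common attributes: R1 ∩ R2 = {Title}.
Closure of {Title}: Title → Dept applies, adding Dept; Dept, Title → Room applies, adding Room. So (Title)⁺ = {Dept, Title, Room}.
The closure contains neither all of R1 = {Dept, Title, Room, Instr} nor all of R2 = {Term, Title}, so the common attributes are not a superkey of either fragment. The join is lossy.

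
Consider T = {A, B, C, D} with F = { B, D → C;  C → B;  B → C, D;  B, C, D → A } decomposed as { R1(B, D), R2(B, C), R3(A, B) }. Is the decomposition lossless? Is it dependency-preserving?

lossless and dependency-preserving

Lossless test (chase): Rows 1 and 2 agree on B; apply B→C, D and equate their C, D entries. Rows 1 and 3 agree on B; apply B→C, D and equate their C, D entries. Rows 1 and 2 agree on B, C, D; apply B, C, D→A and equate their A entries. Rows 1 and 3 agree on B, C, D; apply B, C, D→A and equate their A entries. Row 1 is now all distinguished symbols — the join is lossless.
Dependency preservation: B, D → C; B → C, D; B, C, D → A are not contained in any single fragment, but the restricted closure of each left-hand side across the fragments still reaches the right-hand side; the remaining FDs each lie inside some fragment. All dependencies are preserved.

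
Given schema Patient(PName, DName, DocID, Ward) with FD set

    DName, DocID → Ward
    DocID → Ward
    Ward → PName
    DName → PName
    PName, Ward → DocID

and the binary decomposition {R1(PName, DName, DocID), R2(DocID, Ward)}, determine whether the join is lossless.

Common attributes: R1 ∩ R2 = {DocID}.
Closure of {DocID}: DocID → Ward applies, adding Ward; Ward → PName applies, adding PName. So (DocID)⁺ = {PName, DocID, Ward}.
This closure contains every attribute of R2, so R1 ∩ R2 → R2. The join is lossless.

Yes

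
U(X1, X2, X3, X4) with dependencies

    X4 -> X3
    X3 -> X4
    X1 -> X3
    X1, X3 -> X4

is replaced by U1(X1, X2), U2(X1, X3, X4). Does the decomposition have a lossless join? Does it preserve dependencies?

lossless and dependency-preserving

Lossless test: (X1)⁺ = {X1, X3, X4}, which contains all of one fragment — lossless.
Dependency preservation: every FD's attributes lie within a single fragment, so each can be enforced locally — preserved.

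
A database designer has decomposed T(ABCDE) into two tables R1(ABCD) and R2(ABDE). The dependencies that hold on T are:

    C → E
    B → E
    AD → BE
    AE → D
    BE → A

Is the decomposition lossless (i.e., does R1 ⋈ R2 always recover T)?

Common attributes: R1 ∩ R2 = {ABD}.
Closure of {ABD}: B → E applies, adding E. So (ABD)⁺ = {ABDE}.
This closure contains every attribute of R2, so R1 ∩ R2 → R2. The join is lossless.

Yes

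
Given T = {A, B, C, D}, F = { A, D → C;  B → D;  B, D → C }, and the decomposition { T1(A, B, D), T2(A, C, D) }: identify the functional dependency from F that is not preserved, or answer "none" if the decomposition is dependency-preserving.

Check B, D → C: no single fragment contains all of {B, C, D}, and the restricted closure of {B, D} across the fragments never reaches {C}.
A, D → C is preserved.
B → D is preserved.

B, D → C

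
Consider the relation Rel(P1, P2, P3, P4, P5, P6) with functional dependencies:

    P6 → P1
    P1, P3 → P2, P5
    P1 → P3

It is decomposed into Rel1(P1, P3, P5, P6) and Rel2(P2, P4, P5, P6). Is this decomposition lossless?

Common attributes: Rel1 ∩ Rel2 = {P5, P6}.
Closure of {P5, P6}: P6 → P1 applies, adding P1; P1 → P3 applies, adding P3; P1, P3 → P2, P5 applies, adding P2. So (P5, P6)⁺ = {P1, P2, P3, P5, P6}.
This closure contains every attribute of Rel1, so Rel1 ∩ Rel2 → Rel1. The join is lossless.

Yes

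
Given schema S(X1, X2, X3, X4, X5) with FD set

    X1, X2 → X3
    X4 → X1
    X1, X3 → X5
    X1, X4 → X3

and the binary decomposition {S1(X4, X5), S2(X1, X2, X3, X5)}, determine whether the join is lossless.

No

Common attributes: S1 ∩ S2 = {X5}.
No dependency enlarges {X5}, so (X5)⁺ = {X5}.
The closure contains neither all of S1 = {X4, X5} nor all of S2 = {X1, X2, X3, X5}, so the common attributes are not a superkey of either fragment. The join is lossy.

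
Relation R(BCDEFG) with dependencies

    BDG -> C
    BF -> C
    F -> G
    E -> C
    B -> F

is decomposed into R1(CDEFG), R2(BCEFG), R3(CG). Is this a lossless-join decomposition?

Chase test. Columns are BCDEFG; row i has aⱼ where attribute j ∈ Ri, else bᵢⱼ.
Initial tableau (one row per fragment):
  row 1: b11 a2 a3 a4 a5 a6
  row 2: a1 a2 b23 a4 a5 a6
  row 3: b31 a2 b33 b34 b35 a6
No row becomes fully distinguished — the join is lossy.

No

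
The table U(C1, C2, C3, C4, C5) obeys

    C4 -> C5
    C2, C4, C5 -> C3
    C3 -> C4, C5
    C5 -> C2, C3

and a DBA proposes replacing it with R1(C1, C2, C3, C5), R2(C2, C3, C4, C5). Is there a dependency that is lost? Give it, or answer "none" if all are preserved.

none

C4 → C5 lies within R2.
C2, C4, C5 → C3 lies within R2.
C3 → C4, C5 lies within R2.
C5 → C2, C3 lies within R1.
Every dependency is enforceable on the fragments, so the decomposition is dependency-preserving.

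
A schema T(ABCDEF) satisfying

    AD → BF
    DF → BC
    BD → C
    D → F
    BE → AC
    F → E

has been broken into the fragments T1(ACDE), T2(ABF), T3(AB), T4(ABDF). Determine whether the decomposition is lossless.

Yes

Chase test. Columns are ABCDEF; row i has aⱼ where attribute j ∈ Ti, else bᵢⱼ.
Initial tableau (one row per fragment):
  row 1: a1 b12 a3 a4 a5 b16
  row 2: a1 a2 b23 b24 b25 a6
  row 3: a1 a2 b33 b34 b35 b36
  row 4: a1 a2 b43 a4 b45 a6
Rows 1 and 4 agree on AD; apply AD→BF and equate their BF entries.
Rows 1 and 4 agree on DF; apply DF→BC and equate their BC entries.
Rows 1 and 2 agree on F; apply F→E and equate their E entries.
Rows 1 and 4 agree on F; apply F→E and equate their E entries.
Rows 1 and 2 agree on BE; apply BE→AC and equate their AC entries.
Row 1 is now all distinguished symbols — the join is lossless.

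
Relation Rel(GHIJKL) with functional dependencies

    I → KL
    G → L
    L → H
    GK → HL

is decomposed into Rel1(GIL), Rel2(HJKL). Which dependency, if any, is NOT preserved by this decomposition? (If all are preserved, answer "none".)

I → KL

Check I → KL: no single fragment contains all of {IKL}, and the restricted closure of {I} across the fragments never reaches {KL}.
G → L is preserved.
L → H is preserved.
GK → HL is preserved.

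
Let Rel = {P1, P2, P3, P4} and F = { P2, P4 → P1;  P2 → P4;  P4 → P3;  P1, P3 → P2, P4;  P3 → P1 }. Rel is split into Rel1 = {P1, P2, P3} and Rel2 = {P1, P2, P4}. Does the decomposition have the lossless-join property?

Common attributes: Rel1 ∩ Rel2 = {P1, P2}.
Closure of {P1, P2}: P2 → P4 applies, adding P4; P4 → P3 applies, adding P3. So (P1, P2)⁺ = {P1, P2, P3, P4}.
This closure contains every attribute of Rel1, so Rel1 ∩ Rel2 → Rel1. The join is lossless.

Yes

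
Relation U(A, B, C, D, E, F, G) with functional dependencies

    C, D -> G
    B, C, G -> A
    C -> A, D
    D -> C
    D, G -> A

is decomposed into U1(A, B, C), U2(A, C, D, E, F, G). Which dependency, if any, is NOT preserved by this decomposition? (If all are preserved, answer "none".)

none

C, D → G lies within U2.
B, C, G → A: restricted closure across fragments reaches A.
C → A, D lies within U2.
D → C lies within U2.
D, G → A lies within U2.
Every dependency is enforceable on the fragments, so the decomposition is dependency-preserving.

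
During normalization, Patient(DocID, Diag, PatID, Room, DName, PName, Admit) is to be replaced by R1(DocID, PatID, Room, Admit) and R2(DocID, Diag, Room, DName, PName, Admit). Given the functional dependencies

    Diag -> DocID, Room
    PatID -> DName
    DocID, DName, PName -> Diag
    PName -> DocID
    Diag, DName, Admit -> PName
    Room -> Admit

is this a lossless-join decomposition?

Common attributes: R1 ∩ R2 = {DocID, Room, Admit}.
No dependency enlarges {DocID, Room, Admit}, so (DocID, Room, Admit)⁺ = {DocID, Room, Admit}.
The closure contains neither all of R1 = {DocID, PatID, Room, Admit} nor all of R2 = {DocID, Diag, Room, DName, PName, Admit}, so the common attributes are not a superkey of either fragment. The join is lossy.

No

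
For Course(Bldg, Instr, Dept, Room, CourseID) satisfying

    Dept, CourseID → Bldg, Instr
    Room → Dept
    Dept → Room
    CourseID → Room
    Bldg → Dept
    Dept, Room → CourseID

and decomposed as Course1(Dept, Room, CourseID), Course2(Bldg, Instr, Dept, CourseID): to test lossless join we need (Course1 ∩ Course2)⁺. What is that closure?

Bldg, Instr, Dept, Room, CourseID

Course1 ∩ Course2 = {Dept, CourseID}.
Dept, CourseID → Bldg, Instr applies, adding Bldg, Instr
Dept → Room applies, adding Room
Closure: {Bldg, Instr, Dept, Room, CourseID}.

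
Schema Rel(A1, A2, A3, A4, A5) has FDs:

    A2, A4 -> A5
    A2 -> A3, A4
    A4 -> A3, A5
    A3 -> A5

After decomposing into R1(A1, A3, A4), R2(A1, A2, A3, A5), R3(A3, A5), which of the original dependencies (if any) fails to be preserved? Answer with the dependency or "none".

Check A2 → A3, A4: no single fragment contains all of {A2, A3, A4}, and the restricted closure of {A2} across the fragments never reaches {A3, A4}.
A2, A4 → A5 is preserved.
A4 → A3, A5 is preserved.
A3 → A5 is preserved.

A2 -> A3, A4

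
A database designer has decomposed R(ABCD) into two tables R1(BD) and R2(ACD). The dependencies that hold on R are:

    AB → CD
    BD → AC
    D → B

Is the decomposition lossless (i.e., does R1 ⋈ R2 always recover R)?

Yes

Common attributes: R1 ∩ R2 = {D}.
Closure of {D}: D → B applies, adding B; BD → AC applies, adding AC. So (D)⁺ = {ABCD}.
This closure contains every attribute of R1, so R1 ∩ R2 → R1. The join is lossless.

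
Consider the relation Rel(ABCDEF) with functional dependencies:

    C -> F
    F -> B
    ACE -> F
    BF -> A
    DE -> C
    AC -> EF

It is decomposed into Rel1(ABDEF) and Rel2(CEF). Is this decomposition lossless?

No

Common attributes: Rel1 ∩ Rel2 = {EF}.
Closure of {EF}: F → B applies, adding B; BF → A applies, adding A. So (EF)⁺ = {ABEF}.
The closure contains neither all of Rel1 = {ABDEF} nor all of Rel2 = {CEF}, so the common attributes are not a superkey of either fragment. The join is lossy.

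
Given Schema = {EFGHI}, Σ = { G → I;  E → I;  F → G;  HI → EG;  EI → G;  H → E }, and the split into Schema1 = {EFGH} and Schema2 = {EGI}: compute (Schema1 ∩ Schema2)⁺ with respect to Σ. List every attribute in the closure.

Schema1 ∩ Schema2 = {EG}.
G → I applies, adding I
Closure: {EGI}.

EGI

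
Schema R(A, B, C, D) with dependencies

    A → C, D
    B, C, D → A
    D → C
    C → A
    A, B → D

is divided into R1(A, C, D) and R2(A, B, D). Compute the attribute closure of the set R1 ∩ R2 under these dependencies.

R1 ∩ R2 = {A, D}.
A → C, D applies, adding C
Closure: {A, C, D}.

A, C, D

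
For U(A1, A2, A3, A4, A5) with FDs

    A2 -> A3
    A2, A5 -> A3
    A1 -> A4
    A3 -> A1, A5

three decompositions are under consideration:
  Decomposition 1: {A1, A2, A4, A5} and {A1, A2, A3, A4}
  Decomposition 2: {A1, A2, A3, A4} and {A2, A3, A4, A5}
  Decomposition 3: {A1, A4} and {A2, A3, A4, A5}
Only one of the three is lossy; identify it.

Decomposition 3

Decomposition 1: common = {A1, A2, A4}, closure = {A1, A2, A3, A4, A5} → lossless.
Decomposition 2: common = {A2, A3, A4}, closure = {A1, A2, A3, A4, A5} → lossless.
Decomposition 3: common = {A4}, closure = {A4} → lossy.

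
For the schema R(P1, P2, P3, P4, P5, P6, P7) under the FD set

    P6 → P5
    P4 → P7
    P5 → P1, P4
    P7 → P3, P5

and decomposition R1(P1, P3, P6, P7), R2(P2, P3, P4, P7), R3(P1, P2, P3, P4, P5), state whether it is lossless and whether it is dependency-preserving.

Lossless test (chase): Rows 2 and 3 agree on P4; apply P4→P7 and equate their P7 entries. Rows 1 and 2 agree on P7; apply P7→P3, P5 and equate their P3, P5 entries. Rows 1 and 3 agree on P7; apply P7→P3, P5 and equate their P3, P5 entries. Rows 1 and 2 agree on P5; apply P5→P1, P4 and equate their P1, P4 entries. No row becomes fully distinguished — the join is lossy.
Dependency preservation: P6 → P5; P7 → P3, P5 are not contained in any single fragment, but the restricted closure of each left-hand side across the fragments still reaches the right-hand side; the remaining FDs each lie inside some fragment. All dependencies are preserved.

lossy but dependency-preserving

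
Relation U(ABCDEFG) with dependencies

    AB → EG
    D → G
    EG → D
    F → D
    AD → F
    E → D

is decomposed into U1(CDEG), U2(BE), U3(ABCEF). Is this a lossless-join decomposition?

Chase test. Columns are ABCDEFG; row i has aⱼ where attribute j ∈ Ui, else bᵢⱼ.
Initial tableau (one row per fragment):
  row 1: b11 b12 a3 a4 a5 b16 a7
  row 2: b21 a2 b23 b24 a5 b26 b27
  row 3: a1 a2 a3 b34 a5 a6 b37
Rows 1 and 2 agree on E; apply E→D and equate their D entries.
Rows 1 and 3 agree on E; apply E→D and equate their D entries.
Rows 1 and 2 agree on D; apply D→G and equate their G entries.
Rows 1 and 3 agree on D; apply D→G and equate their G entries.
Row 3 is now all distinguished symbols — the join is lossless.

Yes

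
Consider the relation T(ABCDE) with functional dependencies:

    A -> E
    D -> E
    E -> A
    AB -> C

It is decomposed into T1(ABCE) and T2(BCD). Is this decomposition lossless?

No

Common attributes: T1 ∩ T2 = {BC}.
No dependency enlarges {BC}, so (BC)⁺ = {BC}.
The closure contains neither all of T1 = {ABCE} nor all of T2 = {BCD}, so the common attributes are not a superkey of either fragment. The join is lossy.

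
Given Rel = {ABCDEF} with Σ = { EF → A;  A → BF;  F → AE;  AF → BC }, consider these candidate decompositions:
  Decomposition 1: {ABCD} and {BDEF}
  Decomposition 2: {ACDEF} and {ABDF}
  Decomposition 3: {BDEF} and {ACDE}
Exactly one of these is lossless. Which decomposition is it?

Decomposition 1: common = {BD}, closure = {BD} → lossy.
Decomposition 2: common = {ADF}, closure = {ABCDEF} → lossless.
Decomposition 3: common = {DE}, closure = {DE} → lossy.

Decomposition 2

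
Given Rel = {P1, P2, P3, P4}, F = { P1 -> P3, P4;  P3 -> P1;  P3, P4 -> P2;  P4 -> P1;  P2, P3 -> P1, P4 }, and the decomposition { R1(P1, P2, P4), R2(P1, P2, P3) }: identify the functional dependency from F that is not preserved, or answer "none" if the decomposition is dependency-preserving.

none

P1 → P3, P4: restricted closure across fragments reaches P3, P4.
P3 → P1 lies within R2.
P3, P4 → P2: restricted closure across fragments reaches P2.
P4 → P1 lies within R1.
P2, P3 → P1, P4: restricted closure across fragments reaches P1, P4.
Every dependency is enforceable on the fragments, so the decomposition is dependency-preserving.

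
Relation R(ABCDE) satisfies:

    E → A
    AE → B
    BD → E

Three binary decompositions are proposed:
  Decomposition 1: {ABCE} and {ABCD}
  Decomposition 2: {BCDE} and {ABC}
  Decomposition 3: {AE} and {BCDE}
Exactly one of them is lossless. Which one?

Decomposition 1: common = {ABC}, closure = {ABC} → lossy.
Decomposition 2: common = {BC}, closure = {BC} → lossy.
Decomposition 3: common = {E}, closure = {ABE} → lossless.

Decomposition 3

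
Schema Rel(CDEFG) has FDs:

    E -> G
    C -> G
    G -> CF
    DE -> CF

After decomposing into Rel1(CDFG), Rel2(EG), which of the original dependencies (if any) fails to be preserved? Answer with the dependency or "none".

E → G lies within Rel2.
C → G lies within Rel1.
G → CF lies within Rel1.
DE → CF: restricted closure across fragments reaches CF.
Every dependency is enforceable on the fragments, so the decomposition is dependency-preserving.

none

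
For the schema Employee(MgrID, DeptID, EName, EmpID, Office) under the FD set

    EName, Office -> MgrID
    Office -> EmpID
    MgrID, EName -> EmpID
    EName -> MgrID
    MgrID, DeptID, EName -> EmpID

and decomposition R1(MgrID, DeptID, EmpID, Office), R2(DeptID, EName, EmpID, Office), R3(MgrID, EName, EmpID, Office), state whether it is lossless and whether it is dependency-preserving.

Lossless test (chase): Rows 2 and 3 agree on EName, Office; apply EName, Office→MgrID and equate their MgrID entries. Row 2 is now all distinguished symbols — the join is lossless.
Dependency preservation: MgrID, DeptID, EName → EmpID is not contained in any single fragment, but the restricted closure of its left-hand side across the fragments still reaches the right-hand side; the remaining FDs each lie inside some fragment. All dependencies are preserved.

lossless and dependency-preserving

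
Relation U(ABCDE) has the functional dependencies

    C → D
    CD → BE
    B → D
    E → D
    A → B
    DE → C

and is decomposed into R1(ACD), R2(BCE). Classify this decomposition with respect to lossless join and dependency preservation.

Lossless test: (C)⁺ = {BCDE}, which contains all of one fragment — lossless.
Dependency preservation: the restricted closure of {B} across the fragments never reaches {D}, so B → D cannot be enforced without a join — not preserved.

lossless but not dependency-preserving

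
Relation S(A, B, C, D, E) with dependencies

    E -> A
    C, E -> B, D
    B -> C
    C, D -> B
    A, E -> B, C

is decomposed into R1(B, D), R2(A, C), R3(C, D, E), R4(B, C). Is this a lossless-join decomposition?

Chase test. Columns are A, B, C, D, E; row i has aⱼ where attribute j ∈ Ri, else bᵢⱼ.
Initial tableau (one row per fragment):
  row 1: b11 a2 b13 a4 b15
  row 2: a1 b22 a3 b24 b25
  row 3: b31 b32 a3 a4 a5
  row 4: b41 a2 a3 b44 b45
Rows 1 and 4 agree on B; apply B→C and equate their C entries.
Rows 1 and 3 agree on C, D; apply C, D→B and equate their B entries.
No row becomes fully distinguished — the join is lossy.

No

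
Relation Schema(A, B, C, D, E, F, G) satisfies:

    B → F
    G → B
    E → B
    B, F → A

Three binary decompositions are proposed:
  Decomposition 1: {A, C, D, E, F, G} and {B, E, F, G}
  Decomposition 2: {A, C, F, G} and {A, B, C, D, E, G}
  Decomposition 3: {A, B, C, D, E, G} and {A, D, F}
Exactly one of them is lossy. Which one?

Decomposition 1: common = {E, F, G}, closure = {A, B, E, F, G} → lossless.
Decomposition 2: common = {A, C, G}, closure = {A, B, C, F, G} → lossless.
Decomposition 3: common = {A, D}, closure = {A, D} → lossy.

Decomposition 3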